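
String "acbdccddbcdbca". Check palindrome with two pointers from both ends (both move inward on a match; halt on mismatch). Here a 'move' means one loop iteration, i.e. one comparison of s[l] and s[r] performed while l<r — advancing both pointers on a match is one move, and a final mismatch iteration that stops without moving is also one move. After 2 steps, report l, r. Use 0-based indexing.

l=2, r=11

l=0 r=13: 'a'=='a', l++,r--
l=1 r=12: 'c'=='c', l++,r--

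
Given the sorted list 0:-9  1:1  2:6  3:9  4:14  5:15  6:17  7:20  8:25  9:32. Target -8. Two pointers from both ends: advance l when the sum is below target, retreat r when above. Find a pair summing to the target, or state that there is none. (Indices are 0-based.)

l=0 r=9: -9+32=23 >-8, r--
l=0 r=8: -9+25=16 >-8, r--
l=0 r=7: -9+20=11 >-8, r--
l=0 r=6: -9+17=8 >-8, r--
l=0 r=5: -9+15=6 >-8, r--
l=0 r=4: -9+14=5 >-8, r--
l=0 r=3: -9+9=0 >-8, r--
l=0 r=2: -9+6=-3 >-8, r--
l=0 r=1: -9+1=-8, found

(-9, 1)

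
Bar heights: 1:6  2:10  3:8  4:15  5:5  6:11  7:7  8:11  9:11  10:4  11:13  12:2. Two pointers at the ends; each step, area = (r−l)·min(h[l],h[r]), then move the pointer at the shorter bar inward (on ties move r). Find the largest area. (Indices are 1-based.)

max area = 91

[1,12] min(6,2)*11=22 best=22 * → r--
[1,11] min(6,13)*10=60 best=60 * → l++
[2,11] min(10,13)*9=90 best=90 * → l++
[3,11] min(8,13)*8=64 best=90 → l++
[4,11] min(15,13)*7=91 best=91 * → r--
[4,10] min(15,4)*6=24 best=91 → r--
[4,9] min(15,11)*5=55 best=91 → r--
[4,8] min(15,11)*4=44 best=91 → r--
[4,7] min(15,7)*3=21 best=91 → r--
[4,6] min(15,11)*2=22 best=91 → r--
[4,5] min(15,5)*1=5 best=91 → r--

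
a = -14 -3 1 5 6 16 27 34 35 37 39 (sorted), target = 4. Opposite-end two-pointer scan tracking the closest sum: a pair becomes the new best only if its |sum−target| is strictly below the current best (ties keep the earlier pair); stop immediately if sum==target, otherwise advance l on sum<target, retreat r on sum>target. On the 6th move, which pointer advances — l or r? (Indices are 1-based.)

l=1 r=11: -14+39=25 d=21 *, r--
l=1 r=10: -14+37=23 d=19 *, r--
l=1 r=9: -14+35=21 d=17 *, r--
l=1 r=8: -14+34=20 d=16 *, r--
l=1 r=7: -14+27=13 d=9 *, r--
l=1 r=6: -14+16=2 d=2 *, l++

l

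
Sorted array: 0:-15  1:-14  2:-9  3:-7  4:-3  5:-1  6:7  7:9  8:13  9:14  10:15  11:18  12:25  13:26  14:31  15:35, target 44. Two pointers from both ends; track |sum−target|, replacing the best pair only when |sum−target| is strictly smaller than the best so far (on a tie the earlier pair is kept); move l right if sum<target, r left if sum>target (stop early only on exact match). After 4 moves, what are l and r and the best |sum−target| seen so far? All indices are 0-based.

l=4, r=15, best |Δ|=16

[0,15] -15+35=20 d=24 * → l++
[1,15] -14+35=21 d=23 * → l++
[2,15] -9+35=26 d=18 * → l++
[3,15] -7+35=28 d=16 * → l++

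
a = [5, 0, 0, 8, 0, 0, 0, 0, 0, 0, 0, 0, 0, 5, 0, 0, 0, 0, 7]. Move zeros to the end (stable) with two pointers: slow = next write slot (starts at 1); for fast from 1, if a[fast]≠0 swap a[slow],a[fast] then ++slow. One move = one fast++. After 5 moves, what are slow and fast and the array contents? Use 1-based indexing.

(s=1,f=1) a[fast]=5≠0 swap→a[1]=5 → slow++,fast++
(s=2,f=2) a[fast]=0 → fast++
(s=2,f=3) a[fast]=0 → fast++
(s=2,f=4) a[fast]=8≠0 swap→a[2]=8 → slow++,fast++
(s=3,f=5) a[fast]=0 → fast++

slow=3, fast=6, a=[5, 8, 0, 0, 0, 0, 0, 0, 0, 0, 0, 0, 0, 5, 0, 0, 0, 0, 7]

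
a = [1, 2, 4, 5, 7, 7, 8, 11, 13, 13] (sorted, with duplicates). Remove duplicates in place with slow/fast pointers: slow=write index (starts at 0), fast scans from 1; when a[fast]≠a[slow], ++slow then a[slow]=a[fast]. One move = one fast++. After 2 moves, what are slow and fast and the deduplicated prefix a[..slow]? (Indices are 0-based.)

slow=2, fast=3, prefix=[1, 2, 4]

(s=0,f=1) a[fast]=2≠a[slow]=1 write a[1]=2 → slow++,fast++
(s=1,f=2) a[fast]=4≠a[slow]=2 write a[2]=4 → slow++,fast++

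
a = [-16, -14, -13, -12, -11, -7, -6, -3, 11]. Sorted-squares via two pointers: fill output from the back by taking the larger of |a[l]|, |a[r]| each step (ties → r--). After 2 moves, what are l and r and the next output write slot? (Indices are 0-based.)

l=2, r=8, next write slot=6

[0,8] |-16|>|11| out[8]=256 → l++
[1,8] |-14|>|11| out[7]=196 → l++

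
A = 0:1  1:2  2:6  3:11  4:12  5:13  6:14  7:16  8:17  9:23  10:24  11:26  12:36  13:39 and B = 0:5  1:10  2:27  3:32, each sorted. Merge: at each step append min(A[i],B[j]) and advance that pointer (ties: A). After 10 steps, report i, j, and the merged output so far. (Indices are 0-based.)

i=8, j=2, merged so far=[1, 2, 5, 6, 10, 11, 12, 13, 14, 16]

i=0 j=0: A[i]=1<=B[j]=5 take 1, i++
i=1 j=0: A[i]=2<=B[j]=5 take 2, i++
i=2 j=0: A[i]=6>B[j]=5 take 5, j++
i=2 j=1: A[i]=6<=B[j]=10 take 6, i++
i=3 j=1: A[i]=11>B[j]=10 take 10, j++
i=3 j=2: A[i]=11<=B[j]=27 take 11, i++
i=4 j=2: A[i]=12<=B[j]=27 take 12, i++
i=5 j=2: A[i]=13<=B[j]=27 take 13, i++
i=6 j=2: A[i]=14<=B[j]=27 take 14, i++
i=7 j=2: A[i]=16<=B[j]=27 take 16, i++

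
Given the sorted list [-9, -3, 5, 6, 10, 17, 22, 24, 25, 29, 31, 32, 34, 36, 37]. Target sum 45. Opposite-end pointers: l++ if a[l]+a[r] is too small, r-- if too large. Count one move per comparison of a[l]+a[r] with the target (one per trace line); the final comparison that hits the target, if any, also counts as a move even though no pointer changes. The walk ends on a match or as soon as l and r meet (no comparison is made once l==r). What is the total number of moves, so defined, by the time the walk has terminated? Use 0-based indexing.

l=0 r=14: -9+37=28 <45, l++
l=1 r=14: -3+37=34 <45, l++
l=2 r=14: 5+37=42 <45, l++
l=3 r=14: 6+37=43 <45, l++
l=4 r=14: 10+37=47 >45, r--
l=4 r=13: 10+36=46 >45, r--
l=4 r=12: 10+34=44 <45, l++
l=5 r=12: 17+34=51 >45, r--
l=5 r=11: 17+32=49 >45, r--
l=5 r=10: 17+31=48 >45, r--
l=5 r=9: 17+29=46 >45, r--
l=5 r=8: 17+25=42 <45, l++
l=6 r=8: 22+25=47 >45, r--
l=6 r=7: 22+24=46 >45, r--

14 moves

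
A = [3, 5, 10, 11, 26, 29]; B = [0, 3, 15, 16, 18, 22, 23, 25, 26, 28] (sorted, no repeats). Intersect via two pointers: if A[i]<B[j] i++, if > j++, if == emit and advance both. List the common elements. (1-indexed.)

[i=1,j=1] 3>0 → j++
[i=1,j=2] 3==3 emit → i++,j++
[i=2,j=3] 5<15 → i++
[i=3,j=3] 10<15 → i++
[i=4,j=3] 11<15 → i++
[i=5,j=3] 26>15 → j++
[i=5,j=4] 26>16 → j++
[i=5,j=5] 26>18 → j++
[i=5,j=6] 26>22 → j++
[i=5,j=7] 26>23 → j++
[i=5,j=8] 26>25 → j++
[i=5,j=9] 26==26 emit → i++,j++
[i=6,j=10] 29>28 → j++

intersection = [3, 26]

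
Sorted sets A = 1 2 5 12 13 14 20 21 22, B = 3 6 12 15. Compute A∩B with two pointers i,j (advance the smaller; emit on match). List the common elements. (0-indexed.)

[i=0,j=0] 1<3 → i++
[i=1,j=0] 2<3 → i++
[i=2,j=0] 5>3 → j++
[i=2,j=1] 5<6 → i++
[i=3,j=1] 12>6 → j++
[i=3,j=2] 12==12 emit → i++,j++
[i=4,j=3] 13<15 → i++
[i=5,j=3] 14<15 → i++
[i=6,j=3] 20>15 → j++

intersection = [12]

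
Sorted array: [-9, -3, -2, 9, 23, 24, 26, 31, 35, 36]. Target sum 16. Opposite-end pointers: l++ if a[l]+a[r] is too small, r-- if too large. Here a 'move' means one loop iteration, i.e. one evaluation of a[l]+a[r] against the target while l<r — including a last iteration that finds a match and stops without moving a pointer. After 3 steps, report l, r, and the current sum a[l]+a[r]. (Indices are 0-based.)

[0,9] -9+36=27 >16 → r--
[0,8] -9+35=26 >16 → r--
[0,7] -9+31=22 >16 → r--

l=0, r=6, sum=17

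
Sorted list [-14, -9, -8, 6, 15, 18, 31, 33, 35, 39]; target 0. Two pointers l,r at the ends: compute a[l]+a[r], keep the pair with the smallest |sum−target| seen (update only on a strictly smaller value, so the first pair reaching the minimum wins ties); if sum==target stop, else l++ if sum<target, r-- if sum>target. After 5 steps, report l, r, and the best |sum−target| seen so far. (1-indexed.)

[1,10] -14+39=25 d=25 * → r--
[1,9] -14+35=21 d=21 * → r--
[1,8] -14+33=19 d=19 * → r--
[1,7] -14+31=17 d=17 * → r--
[1,6] -14+18=4 d=4 * → r--

l=1, r=5, best |Δ|=4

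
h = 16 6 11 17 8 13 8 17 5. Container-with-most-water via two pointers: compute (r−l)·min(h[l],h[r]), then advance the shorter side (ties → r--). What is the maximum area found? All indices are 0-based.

max area = 112

l=0 r=8: min(16,5)*8=40 best=40 *, r--
l=0 r=7: min(16,17)*7=112 best=112 *, l++
l=1 r=7: min(6,17)*6=36 best=112, l++
l=2 r=7: min(11,17)*5=55 best=112, l++
l=3 r=7: min(17,17)*4=68 best=112, r--
l=3 r=6: min(17,8)*3=24 best=112, r--
l=3 r=5: min(17,13)*2=26 best=112, r--
l=3 r=4: min(17,8)*1=8 best=112, r--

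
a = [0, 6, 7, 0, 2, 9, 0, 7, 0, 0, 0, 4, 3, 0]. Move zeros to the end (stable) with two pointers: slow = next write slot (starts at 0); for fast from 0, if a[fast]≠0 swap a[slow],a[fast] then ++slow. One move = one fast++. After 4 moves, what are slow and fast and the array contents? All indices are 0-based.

slow=2, fast=4, a=[6, 7, 0, 0, 2, 9, 0, 7, 0, 0, 0, 4, 3, 0]

slow=0 fast=0: a[fast]=0, fast++
slow=0 fast=1: a[fast]=6≠0 swap→a[0]=6, slow++,fast++
slow=1 fast=2: a[fast]=7≠0 swap→a[1]=7, slow++,fast++
slow=2 fast=3: a[fast]=0, fast++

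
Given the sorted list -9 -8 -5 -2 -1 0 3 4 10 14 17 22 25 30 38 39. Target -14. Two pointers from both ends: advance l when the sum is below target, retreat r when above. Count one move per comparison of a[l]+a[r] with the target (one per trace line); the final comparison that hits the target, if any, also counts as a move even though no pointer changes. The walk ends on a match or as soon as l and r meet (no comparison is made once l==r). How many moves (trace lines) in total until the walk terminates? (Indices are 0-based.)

[0,15] -9+39=30 >-14 → r--
[0,14] -9+38=29 >-14 → r--
[0,13] -9+30=21 >-14 → r--
[0,12] -9+25=16 >-14 → r--
[0,11] -9+22=13 >-14 → r--
[0,10] -9+17=8 >-14 → r--
[0,9] -9+14=5 >-14 → r--
[0,8] -9+10=1 >-14 → r--
[0,7] -9+4=-5 >-14 → r--
[0,6] -9+3=-6 >-14 → r--
[0,5] -9+0=-9 >-14 → r--
[0,4] -9+-1=-10 >-14 → r--
[0,3] -9+-2=-11 >-14 → r--
[0,2] -9+-5=-14 → found

14 moves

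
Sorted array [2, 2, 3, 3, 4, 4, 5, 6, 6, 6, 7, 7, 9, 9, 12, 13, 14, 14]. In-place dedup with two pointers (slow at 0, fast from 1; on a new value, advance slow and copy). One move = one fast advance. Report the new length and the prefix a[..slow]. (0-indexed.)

(s=0,f=1) a[fast]=2=a[slow] dup → fast++
(s=0,f=2) a[fast]=3≠a[slow]=2 write a[1]=3 → slow++,fast++
(s=1,f=3) a[fast]=3=a[slow] dup → fast++
(s=1,f=4) a[fast]=4≠a[slow]=3 write a[2]=4 → slow++,fast++
(s=2,f=5) a[fast]=4=a[slow] dup → fast++
(s=2,f=6) a[fast]=5≠a[slow]=4 write a[3]=5 → slow++,fast++
(s=3,f=7) a[fast]=6≠a[slow]=5 write a[4]=6 → slow++,fast++
(s=4,f=8) a[fast]=6=a[slow] dup → fast++
(s=4,f=9) a[fast]=6=a[slow] dup → fast++
(s=4,f=10) a[fast]=7≠a[slow]=6 write a[5]=7 → slow++,fast++
(s=5,f=11) a[fast]=7=a[slow] dup → fast++
(s=5,f=12) a[fast]=9≠a[slow]=7 write a[6]=9 → slow++,fast++
(s=6,f=13) a[fast]=9=a[slow] dup → fast++
(s=6,f=14) a[fast]=12≠a[slow]=9 write a[7]=12 → slow++,fast++
(s=7,f=15) a[fast]=13≠a[slow]=12 write a[8]=13 → slow++,fast++
(s=8,f=16) a[fast]=14≠a[slow]=13 write a[9]=14 → slow++,fast++
(s=9,f=17) a[fast]=14=a[slow] dup → fast++

length 10; prefix = [2, 3, 4, 5, 6, 7, 9, 12, 13, 14]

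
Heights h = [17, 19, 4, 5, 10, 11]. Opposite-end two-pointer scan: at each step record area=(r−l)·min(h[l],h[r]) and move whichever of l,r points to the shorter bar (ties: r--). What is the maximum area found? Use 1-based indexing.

[1,6] min(17,11)*5=55 best=55 * → r--
[1,5] min(17,10)*4=40 best=55 → r--
[1,4] min(17,5)*3=15 best=55 → r--
[1,3] min(17,4)*2=8 best=55 → r--
[1,2] min(17,19)*1=17 best=55 → l++

max area = 55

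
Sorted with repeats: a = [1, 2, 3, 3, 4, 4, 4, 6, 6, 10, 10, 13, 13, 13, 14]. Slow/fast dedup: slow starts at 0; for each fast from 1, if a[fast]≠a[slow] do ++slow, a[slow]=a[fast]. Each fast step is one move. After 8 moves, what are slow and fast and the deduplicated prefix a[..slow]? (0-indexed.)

slow=4, fast=9, prefix=[1, 2, 3, 4, 6]

(s=0,f=1) a[fast]=2≠a[slow]=1 write a[1]=2 → slow++,fast++
(s=1,f=2) a[fast]=3≠a[slow]=2 write a[2]=3 → slow++,fast++
(s=2,f=3) a[fast]=3=a[slow] dup → fast++
(s=2,f=4) a[fast]=4≠a[slow]=3 write a[3]=4 → slow++,fast++
(s=3,f=5) a[fast]=4=a[slow] dup → fast++
(s=3,f=6) a[fast]=4=a[slow] dup → fast++
(s=3,f=7) a[fast]=6≠a[slow]=4 write a[4]=6 → slow++,fast++
(s=4,f=8) a[fast]=6=a[slow] dup → fast++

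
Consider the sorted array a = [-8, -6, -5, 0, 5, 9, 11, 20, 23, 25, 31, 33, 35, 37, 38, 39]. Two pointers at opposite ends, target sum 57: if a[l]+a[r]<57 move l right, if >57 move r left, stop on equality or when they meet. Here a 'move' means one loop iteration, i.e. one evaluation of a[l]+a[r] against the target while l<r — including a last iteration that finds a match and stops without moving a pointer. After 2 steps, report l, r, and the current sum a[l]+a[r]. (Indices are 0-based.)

[0,15] -8+39=31 <57 → l++
[1,15] -6+39=33 <57 → l++

l=2, r=15, sum=34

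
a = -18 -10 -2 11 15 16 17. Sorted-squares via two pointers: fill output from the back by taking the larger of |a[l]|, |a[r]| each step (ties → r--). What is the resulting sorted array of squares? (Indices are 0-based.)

[0,6] |-18|>|17| out[6]=324 → l++
[1,6] |-10|<=|17| out[5]=289 → r--
[1,5] |-10|<=|16| out[4]=256 → r--
[1,4] |-10|<=|15| out[3]=225 → r--
[1,3] |-10|<=|11| out[2]=121 → r--
[1,2] |-10|>|-2| out[1]=100 → l++
[2,2] |-2|<=|-2| out[0]=4 → r--

[4, 100, 121, 225, 256, 289, 324]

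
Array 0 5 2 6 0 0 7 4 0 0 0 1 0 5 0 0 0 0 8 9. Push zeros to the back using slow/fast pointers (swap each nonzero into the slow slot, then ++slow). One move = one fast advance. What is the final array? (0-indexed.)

[5, 2, 6, 7, 4, 1, 5, 8, 9, 0, 0, 0, 0, 0, 0, 0, 0, 0, 0, 0]

(s=0,f=0) a[fast]=0 → fast++
(s=0,f=1) a[fast]=5≠0 swap→a[0]=5 → slow++,fast++
(s=1,f=2) a[fast]=2≠0 swap→a[1]=2 → slow++,fast++
(s=2,f=3) a[fast]=6≠0 swap→a[2]=6 → slow++,fast++
(s=3,f=4) a[fast]=0 → fast++
(s=3,f=5) a[fast]=0 → fast++
(s=3,f=6) a[fast]=7≠0 swap→a[3]=7 → slow++,fast++
(s=4,f=7) a[fast]=4≠0 swap→a[4]=4 → slow++,fast++
(s=5,f=8) a[fast]=0 → fast++
(s=5,f=9) a[fast]=0 → fast++
(s=5,f=10) a[fast]=0 → fast++
(s=5,f=11) a[fast]=1≠0 swap→a[5]=1 → slow++,fast++
(s=6,f=12) a[fast]=0 → fast++
(s=6,f=13) a[fast]=5≠0 swap→a[6]=5 → slow++,fast++
(s=7,f=14) a[fast]=0 → fast++
(s=7,f=15) a[fast]=0 → fast++
(s=7,f=16) a[fast]=0 → fast++
(s=7,f=17) a[fast]=0 → fast++
(s=7,f=18) a[fast]=8≠0 swap→a[7]=8 → slow++,fast++
(s=8,f=19) a[fast]=9≠0 swap→a[8]=9 → slow++,fast++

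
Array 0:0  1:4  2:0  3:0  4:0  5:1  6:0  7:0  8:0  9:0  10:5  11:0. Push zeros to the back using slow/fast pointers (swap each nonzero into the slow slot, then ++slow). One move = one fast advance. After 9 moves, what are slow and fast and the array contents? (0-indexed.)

(s=0,f=0) a[fast]=0 → fast++
(s=0,f=1) a[fast]=4≠0 swap→a[0]=4 → slow++,fast++
(s=1,f=2) a[fast]=0 → fast++
(s=1,f=3) a[fast]=0 → fast++
(s=1,f=4) a[fast]=0 → fast++
(s=1,f=5) a[fast]=1≠0 swap→a[1]=1 → slow++,fast++
(s=2,f=6) a[fast]=0 → fast++
(s=2,f=7) a[fast]=0 → fast++
(s=2,f=8) a[fast]=0 → fast++

slow=2, fast=9, a=[4, 1, 0, 0, 0, 0, 0, 0, 0, 0, 5, 0]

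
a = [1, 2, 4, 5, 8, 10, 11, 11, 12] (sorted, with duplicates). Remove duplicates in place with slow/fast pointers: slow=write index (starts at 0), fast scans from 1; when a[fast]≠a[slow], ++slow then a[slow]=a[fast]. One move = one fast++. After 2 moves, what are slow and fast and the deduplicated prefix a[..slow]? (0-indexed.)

(s=0,f=1) a[fast]=2≠a[slow]=1 write a[1]=2 → slow++,fast++
(s=1,f=2) a[fast]=4≠a[slow]=2 write a[2]=4 → slow++,fast++

slow=2, fast=3, prefix=[1, 2, 4]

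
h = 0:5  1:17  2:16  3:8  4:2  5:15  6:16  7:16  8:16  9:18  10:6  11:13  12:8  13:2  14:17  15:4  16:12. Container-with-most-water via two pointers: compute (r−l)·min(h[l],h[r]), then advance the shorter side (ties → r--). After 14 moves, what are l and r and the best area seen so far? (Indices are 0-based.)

l=0 r=16: min(5,12)*16=80 best=80 *, l++
l=1 r=16: min(17,12)*15=180 best=180 *, r--
l=1 r=15: min(17,4)*14=56 best=180, r--
l=1 r=14: min(17,17)*13=221 best=221 *, r--
l=1 r=13: min(17,2)*12=24 best=221, r--
l=1 r=12: min(17,8)*11=88 best=221, r--
l=1 r=11: min(17,13)*10=130 best=221, r--
l=1 r=10: min(17,6)*9=54 best=221, r--
l=1 r=9: min(17,18)*8=136 best=221, l++
l=2 r=9: min(16,18)*7=112 best=221, l++
l=3 r=9: min(8,18)*6=48 best=221, l++
l=4 r=9: min(2,18)*5=10 best=221, l++
l=5 r=9: min(15,18)*4=60 best=221, l++
l=6 r=9: min(16,18)*3=48 best=221, l++

l=7, r=9, best area=221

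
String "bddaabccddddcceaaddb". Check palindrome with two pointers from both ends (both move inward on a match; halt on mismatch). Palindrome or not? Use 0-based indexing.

not a palindrome (mismatch at 5,14)

l=0 r=19: 'b'=='b', l++,r--
l=1 r=18: 'd'=='d', l++,r--
l=2 r=17: 'd'=='d', l++,r--
l=3 r=16: 'a'=='a', l++,r--
l=4 r=15: 'a'=='a', l++,r--
l=5 r=14: 'b'!='e', stop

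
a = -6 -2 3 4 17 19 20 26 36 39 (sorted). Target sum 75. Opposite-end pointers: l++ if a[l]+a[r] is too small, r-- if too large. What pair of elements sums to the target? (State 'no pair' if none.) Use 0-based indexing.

[0,9] -6+39=33 <75 → l++
[1,9] -2+39=37 <75 → l++
[2,9] 3+39=42 <75 → l++
[3,9] 4+39=43 <75 → l++
[4,9] 17+39=56 <75 → l++
[5,9] 19+39=58 <75 → l++
[6,9] 20+39=59 <75 → l++
[7,9] 26+39=65 <75 → l++
[8,9] 36+39=75 → found

(36, 39)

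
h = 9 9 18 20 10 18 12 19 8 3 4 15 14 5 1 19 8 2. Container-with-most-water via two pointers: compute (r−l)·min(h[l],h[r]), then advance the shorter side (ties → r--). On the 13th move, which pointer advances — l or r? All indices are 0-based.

r

[0,17] min(9,2)*17=34 best=34 * → r--
[0,16] min(9,8)*16=128 best=128 * → r--
[0,15] min(9,19)*15=135 best=135 * → l++
[1,15] min(9,19)*14=126 best=135 → l++
[2,15] min(18,19)*13=234 best=234 * → l++
[3,15] min(20,19)*12=228 best=234 → r--
[3,14] min(20,1)*11=11 best=234 → r--
[3,13] min(20,5)*10=50 best=234 → r--
[3,12] min(20,14)*9=126 best=234 → r--
[3,11] min(20,15)*8=120 best=234 → r--
[3,10] min(20,4)*7=28 best=234 → r--
[3,9] min(20,3)*6=18 best=234 → r--
[3,8] min(20,8)*5=40 best=234 → r--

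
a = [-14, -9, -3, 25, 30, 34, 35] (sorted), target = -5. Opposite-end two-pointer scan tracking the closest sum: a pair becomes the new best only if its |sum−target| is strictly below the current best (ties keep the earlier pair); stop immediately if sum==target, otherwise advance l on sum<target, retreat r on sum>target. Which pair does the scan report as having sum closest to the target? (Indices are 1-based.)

pair (-9, -3) with sum -12 (|Δ|=7)

[1,7] -14+35=21 d=26 * → r--
[1,6] -14+34=20 d=25 * → r--
[1,5] -14+30=16 d=21 * → r--
[1,4] -14+25=11 d=16 * → r--
[1,3] -14+-3=-17 d=12 * → l++
[2,3] -9+-3=-12 d=7 * → l++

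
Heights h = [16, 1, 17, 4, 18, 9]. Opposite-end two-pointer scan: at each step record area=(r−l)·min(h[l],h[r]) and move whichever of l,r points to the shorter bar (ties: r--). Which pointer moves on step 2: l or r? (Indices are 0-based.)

l

l=0 r=5: min(16,9)*5=45 best=45 *, r--
l=0 r=4: min(16,18)*4=64 best=64 *, l++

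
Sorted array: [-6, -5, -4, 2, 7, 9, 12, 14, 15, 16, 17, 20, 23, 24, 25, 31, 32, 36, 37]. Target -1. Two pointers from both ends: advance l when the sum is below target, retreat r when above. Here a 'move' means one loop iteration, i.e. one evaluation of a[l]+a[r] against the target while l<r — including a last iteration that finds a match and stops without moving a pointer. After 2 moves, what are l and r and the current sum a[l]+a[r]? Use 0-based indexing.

[0,18] -6+37=31 >-1 → r--
[0,17] -6+36=30 >-1 → r--

l=0, r=16, sum=26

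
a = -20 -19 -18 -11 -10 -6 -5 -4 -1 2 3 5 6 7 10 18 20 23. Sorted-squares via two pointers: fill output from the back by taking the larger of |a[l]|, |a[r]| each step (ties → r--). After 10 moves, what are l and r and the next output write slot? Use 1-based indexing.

[1,18] |-20|<=|23| out[18]=529 → r--
[1,17] |-20|<=|20| out[17]=400 → r--
[1,16] |-20|>|18| out[16]=400 → l++
[2,16] |-19|>|18| out[15]=361 → l++
[3,16] |-18|<=|18| out[14]=324 → r--
[3,15] |-18|>|10| out[13]=324 → l++
[4,15] |-11|>|10| out[12]=121 → l++
[5,15] |-10|<=|10| out[11]=100 → r--
[5,14] |-10|>|7| out[10]=100 → l++
[6,14] |-6|<=|7| out[9]=49 → r--

l=6, r=13, next write slot=8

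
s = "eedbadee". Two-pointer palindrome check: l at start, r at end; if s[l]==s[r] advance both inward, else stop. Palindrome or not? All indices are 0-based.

[0,7] 'e'=='e' → l++,r--
[1,6] 'e'=='e' → l++,r--
[2,5] 'd'=='d' → l++,r--
[3,4] 'b'!='a' → stop

not a palindrome (mismatch at 3,4)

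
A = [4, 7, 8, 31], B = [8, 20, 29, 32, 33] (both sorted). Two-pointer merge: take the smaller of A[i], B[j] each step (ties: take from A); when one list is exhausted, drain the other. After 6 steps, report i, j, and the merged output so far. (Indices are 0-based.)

i=3, j=3, merged so far=[4, 7, 8, 8, 20, 29]

[i=0,j=0] A[i]=4<=B[j]=8 take 4 → i++
[i=1,j=0] A[i]=7<=B[j]=8 take 7 → i++
[i=2,j=0] A[i]=8<=B[j]=8 take 8 → i++
[i=3,j=0] A[i]=31>B[j]=8 take 8 → j++
[i=3,j=1] A[i]=31>B[j]=20 take 20 → j++
[i=3,j=2] A[i]=31>B[j]=29 take 29 → j++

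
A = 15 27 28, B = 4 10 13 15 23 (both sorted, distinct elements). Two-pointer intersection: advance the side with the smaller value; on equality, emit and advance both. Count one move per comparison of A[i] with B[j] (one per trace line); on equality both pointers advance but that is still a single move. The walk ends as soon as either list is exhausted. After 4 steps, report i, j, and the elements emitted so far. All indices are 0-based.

i=1, j=4, emitted=[15]

[i=0,j=0] 15>4 → j++
[i=0,j=1] 15>10 → j++
[i=0,j=2] 15>13 → j++
[i=0,j=3] 15==15 emit → i++,j++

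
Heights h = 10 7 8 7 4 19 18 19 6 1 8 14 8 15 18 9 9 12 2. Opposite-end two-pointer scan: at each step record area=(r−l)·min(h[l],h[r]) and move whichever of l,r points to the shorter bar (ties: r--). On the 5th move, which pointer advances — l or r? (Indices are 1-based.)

l

l=1 r=19: min(10,2)*18=36 best=36 *, r--
l=1 r=18: min(10,12)*17=170 best=170 *, l++
l=2 r=18: min(7,12)*16=112 best=170, l++
l=3 r=18: min(8,12)*15=120 best=170, l++
l=4 r=18: min(7,12)*14=98 best=170, l++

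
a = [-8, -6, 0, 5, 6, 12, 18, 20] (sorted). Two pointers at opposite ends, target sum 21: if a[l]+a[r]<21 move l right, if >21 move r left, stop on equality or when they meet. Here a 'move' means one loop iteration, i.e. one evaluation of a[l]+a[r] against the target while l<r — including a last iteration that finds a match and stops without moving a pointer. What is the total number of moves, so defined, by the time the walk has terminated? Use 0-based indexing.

7 moves

l=0 r=7: -8+20=12 <21, l++
l=1 r=7: -6+20=14 <21, l++
l=2 r=7: 0+20=20 <21, l++
l=3 r=7: 5+20=25 >21, r--
l=3 r=6: 5+18=23 >21, r--
l=3 r=5: 5+12=17 <21, l++
l=4 r=5: 6+12=18 <21, l++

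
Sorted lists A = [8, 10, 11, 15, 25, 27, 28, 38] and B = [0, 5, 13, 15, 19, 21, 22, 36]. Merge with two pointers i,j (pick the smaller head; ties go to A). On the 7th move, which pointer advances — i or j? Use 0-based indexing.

[i=0,j=0] A[i]=8>B[j]=0 take 0 → j++
[i=0,j=1] A[i]=8>B[j]=5 take 5 → j++
[i=0,j=2] A[i]=8<=B[j]=13 take 8 → i++
[i=1,j=2] A[i]=10<=B[j]=13 take 10 → i++
[i=2,j=2] A[i]=11<=B[j]=13 take 11 → i++
[i=3,j=2] A[i]=15>B[j]=13 take 13 → j++
[i=3,j=3] A[i]=15<=B[j]=15 take 15 → i++

i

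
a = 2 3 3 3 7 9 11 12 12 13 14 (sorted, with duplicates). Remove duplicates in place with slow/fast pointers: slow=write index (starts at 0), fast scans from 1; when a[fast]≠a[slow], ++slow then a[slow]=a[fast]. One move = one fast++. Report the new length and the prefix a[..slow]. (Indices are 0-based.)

(s=0,f=1) a[fast]=3≠a[slow]=2 write a[1]=3 → slow++,fast++
(s=1,f=2) a[fast]=3=a[slow] dup → fast++
(s=1,f=3) a[fast]=3=a[slow] dup → fast++
(s=1,f=4) a[fast]=7≠a[slow]=3 write a[2]=7 → slow++,fast++
(s=2,f=5) a[fast]=9≠a[slow]=7 write a[3]=9 → slow++,fast++
(s=3,f=6) a[fast]=11≠a[slow]=9 write a[4]=11 → slow++,fast++
(s=4,f=7) a[fast]=12≠a[slow]=11 write a[5]=12 → slow++,fast++
(s=5,f=8) a[fast]=12=a[slow] dup → fast++
(s=5,f=9) a[fast]=13≠a[slow]=12 write a[6]=13 → slow++,fast++
(s=6,f=10) a[fast]=14≠a[slow]=13 write a[7]=14 → slow++,fast++

length 8; prefix = [2, 3, 7, 9, 11, 12, 13, 14]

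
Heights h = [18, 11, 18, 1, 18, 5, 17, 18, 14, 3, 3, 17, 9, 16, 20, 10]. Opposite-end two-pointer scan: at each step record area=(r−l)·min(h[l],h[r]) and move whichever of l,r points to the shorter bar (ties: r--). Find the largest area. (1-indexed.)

l=1 r=16: min(18,10)*15=150 best=150 *, r--
l=1 r=15: min(18,20)*14=252 best=252 *, l++
l=2 r=15: min(11,20)*13=143 best=252, l++
l=3 r=15: min(18,20)*12=216 best=252, l++
l=4 r=15: min(1,20)*11=11 best=252, l++
l=5 r=15: min(18,20)*10=180 best=252, l++
l=6 r=15: min(5,20)*9=45 best=252, l++
l=7 r=15: min(17,20)*8=136 best=252, l++
l=8 r=15: min(18,20)*7=126 best=252, l++
l=9 r=15: min(14,20)*6=84 best=252, l++
l=10 r=15: min(3,20)*5=15 best=252, l++
l=11 r=15: min(3,20)*4=12 best=252, l++
l=12 r=15: min(17,20)*3=51 best=252, l++
l=13 r=15: min(9,20)*2=18 best=252, l++
l=14 r=15: min(16,20)*1=16 best=252, l++

max area = 252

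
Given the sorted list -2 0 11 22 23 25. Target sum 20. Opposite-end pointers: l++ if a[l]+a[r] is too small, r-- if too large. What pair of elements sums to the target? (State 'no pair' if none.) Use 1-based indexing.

(-2, 22)

l=1 r=6: -2+25=23 >20, r--
l=1 r=5: -2+23=21 >20, r--
l=1 r=4: -2+22=20, found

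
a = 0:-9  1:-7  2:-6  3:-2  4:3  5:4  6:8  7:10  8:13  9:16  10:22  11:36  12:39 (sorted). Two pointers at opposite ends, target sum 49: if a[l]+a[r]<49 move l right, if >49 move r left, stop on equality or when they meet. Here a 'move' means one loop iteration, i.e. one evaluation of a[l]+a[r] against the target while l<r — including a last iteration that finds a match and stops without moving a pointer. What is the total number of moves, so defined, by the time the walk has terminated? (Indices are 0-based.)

8 moves

[0,12] -9+39=30 <49 → l++
[1,12] -7+39=32 <49 → l++
[2,12] -6+39=33 <49 → l++
[3,12] -2+39=37 <49 → l++
[4,12] 3+39=42 <49 → l++
[5,12] 4+39=43 <49 → l++
[6,12] 8+39=47 <49 → l++
[7,12] 10+39=49 → found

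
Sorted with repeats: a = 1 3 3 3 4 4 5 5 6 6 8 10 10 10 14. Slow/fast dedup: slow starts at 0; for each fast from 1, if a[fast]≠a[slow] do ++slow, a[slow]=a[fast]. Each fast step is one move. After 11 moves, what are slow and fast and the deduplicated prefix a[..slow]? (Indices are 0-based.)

slow=6, fast=12, prefix=[1, 3, 4, 5, 6, 8, 10]

(s=0,f=1) a[fast]=3≠a[slow]=1 write a[1]=3 → slow++,fast++
(s=1,f=2) a[fast]=3=a[slow] dup → fast++
(s=1,f=3) a[fast]=3=a[slow] dup → fast++
(s=1,f=4) a[fast]=4≠a[slow]=3 write a[2]=4 → slow++,fast++
(s=2,f=5) a[fast]=4=a[slow] dup → fast++
(s=2,f=6) a[fast]=5≠a[slow]=4 write a[3]=5 → slow++,fast++
(s=3,f=7) a[fast]=5=a[slow] dup → fast++
(s=3,f=8) a[fast]=6≠a[slow]=5 write a[4]=6 → slow++,fast++
(s=4,f=9) a[fast]=6=a[slow] dup → fast++
(s=4,f=10) a[fast]=8≠a[slow]=6 write a[5]=8 → slow++,fast++
(s=5,f=11) a[fast]=10≠a[slow]=8 write a[6]=10 → slow++,fast++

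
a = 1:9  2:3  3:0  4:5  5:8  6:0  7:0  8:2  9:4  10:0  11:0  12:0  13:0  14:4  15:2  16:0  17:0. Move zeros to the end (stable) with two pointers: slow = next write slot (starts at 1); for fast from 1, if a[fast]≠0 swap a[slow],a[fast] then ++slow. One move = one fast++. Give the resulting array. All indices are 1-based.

(s=1,f=1) a[fast]=9≠0 swap→a[1]=9 → slow++,fast++
(s=2,f=2) a[fast]=3≠0 swap→a[2]=3 → slow++,fast++
(s=3,f=3) a[fast]=0 → fast++
(s=3,f=4) a[fast]=5≠0 swap→a[3]=5 → slow++,fast++
(s=4,f=5) a[fast]=8≠0 swap→a[4]=8 → slow++,fast++
(s=5,f=6) a[fast]=0 → fast++
(s=5,f=7) a[fast]=0 → fast++
(s=5,f=8) a[fast]=2≠0 swap→a[5]=2 → slow++,fast++
(s=6,f=9) a[fast]=4≠0 swap→a[6]=4 → slow++,fast++
(s=7,f=10) a[fast]=0 → fast++
(s=7,f=11) a[fast]=0 → fast++
(s=7,f=12) a[fast]=0 → fast++
(s=7,f=13) a[fast]=0 → fast++
(s=7,f=14) a[fast]=4≠0 swap→a[7]=4 → slow++,fast++
(s=8,f=15) a[fast]=2≠0 swap→a[8]=2 → slow++,fast++
(s=9,f=16) a[fast]=0 → fast++
(s=9,f=17) a[fast]=0 → fast++

[9, 3, 5, 8, 2, 4, 4, 2, 0, 0, 0, 0, 0, 0, 0, 0, 0]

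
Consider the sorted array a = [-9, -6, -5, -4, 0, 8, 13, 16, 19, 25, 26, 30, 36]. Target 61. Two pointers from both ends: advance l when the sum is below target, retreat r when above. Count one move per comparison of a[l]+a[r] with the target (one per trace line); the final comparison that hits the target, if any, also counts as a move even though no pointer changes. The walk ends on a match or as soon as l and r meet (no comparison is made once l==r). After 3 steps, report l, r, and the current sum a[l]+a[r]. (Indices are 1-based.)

l=1 r=13: -9+36=27 <61, l++
l=2 r=13: -6+36=30 <61, l++
l=3 r=13: -5+36=31 <61, l++

l=4, r=13, sum=32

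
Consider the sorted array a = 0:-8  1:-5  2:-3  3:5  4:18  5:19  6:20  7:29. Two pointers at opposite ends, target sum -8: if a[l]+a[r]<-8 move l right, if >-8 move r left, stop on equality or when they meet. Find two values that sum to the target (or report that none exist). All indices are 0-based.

(-5, -3)

l=0 r=7: -8+29=21 >-8, r--
l=0 r=6: -8+20=12 >-8, r--
l=0 r=5: -8+19=11 >-8, r--
l=0 r=4: -8+18=10 >-8, r--
l=0 r=3: -8+5=-3 >-8, r--
l=0 r=2: -8+-3=-11 <-8, l++
l=1 r=2: -5+-3=-8, found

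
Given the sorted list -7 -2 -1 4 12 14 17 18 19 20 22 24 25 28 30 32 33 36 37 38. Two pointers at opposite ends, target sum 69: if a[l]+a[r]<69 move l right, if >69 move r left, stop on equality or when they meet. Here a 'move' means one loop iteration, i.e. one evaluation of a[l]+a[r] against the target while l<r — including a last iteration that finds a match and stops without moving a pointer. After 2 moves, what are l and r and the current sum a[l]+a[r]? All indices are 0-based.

l=2, r=19, sum=37

l=0 r=19: -7+38=31 <69, l++
l=1 r=19: -2+38=36 <69, l++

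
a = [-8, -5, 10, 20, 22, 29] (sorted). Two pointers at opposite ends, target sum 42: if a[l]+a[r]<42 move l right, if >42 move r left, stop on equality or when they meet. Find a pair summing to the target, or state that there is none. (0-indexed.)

(20, 22)

[0,5] -8+29=21 <42 → l++
[1,5] -5+29=24 <42 → l++
[2,5] 10+29=39 <42 → l++
[3,5] 20+29=49 >42 → r--
[3,4] 20+22=42 → found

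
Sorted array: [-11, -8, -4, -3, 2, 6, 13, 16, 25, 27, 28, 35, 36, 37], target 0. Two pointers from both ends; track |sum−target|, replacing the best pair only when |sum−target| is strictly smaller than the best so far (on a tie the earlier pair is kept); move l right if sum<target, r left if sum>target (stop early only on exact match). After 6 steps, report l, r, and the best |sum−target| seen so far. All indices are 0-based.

l=0 r=13: -11+37=26 d=26 *, r--
l=0 r=12: -11+36=25 d=25 *, r--
l=0 r=11: -11+35=24 d=24 *, r--
l=0 r=10: -11+28=17 d=17 *, r--
l=0 r=9: -11+27=16 d=16 *, r--
l=0 r=8: -11+25=14 d=14 *, r--

l=0, r=7, best |Δ|=14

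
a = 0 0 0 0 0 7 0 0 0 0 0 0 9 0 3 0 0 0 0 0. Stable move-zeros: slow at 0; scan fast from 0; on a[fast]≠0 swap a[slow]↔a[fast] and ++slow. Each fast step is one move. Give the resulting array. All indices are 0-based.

slow=0 fast=0: a[fast]=0, fast++
slow=0 fast=1: a[fast]=0, fast++
slow=0 fast=2: a[fast]=0, fast++
slow=0 fast=3: a[fast]=0, fast++
slow=0 fast=4: a[fast]=0, fast++
slow=0 fast=5: a[fast]=7≠0 swap→a[0]=7, slow++,fast++
slow=1 fast=6: a[fast]=0, fast++
slow=1 fast=7: a[fast]=0, fast++
slow=1 fast=8: a[fast]=0, fast++
slow=1 fast=9: a[fast]=0, fast++
slow=1 fast=10: a[fast]=0, fast++
slow=1 fast=11: a[fast]=0, fast++
slow=1 fast=12: a[fast]=9≠0 swap→a[1]=9, slow++,fast++
slow=2 fast=13: a[fast]=0, fast++
slow=2 fast=14: a[fast]=3≠0 swap→a[2]=3, slow++,fast++
slow=3 fast=15: a[fast]=0, fast++
slow=3 fast=16: a[fast]=0, fast++
slow=3 fast=17: a[fast]=0, fast++
slow=3 fast=18: a[fast]=0, fast++
slow=3 fast=19: a[fast]=0, fast++

[7, 9, 3, 0, 0, 0, 0, 0, 0, 0, 0, 0, 0, 0, 0, 0, 0, 0, 0, 0]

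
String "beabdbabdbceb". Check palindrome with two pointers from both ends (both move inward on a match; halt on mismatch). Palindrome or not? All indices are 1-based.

not a palindrome (mismatch at 3,11)

[1,13] 'b'=='b' → l++,r--
[2,12] 'e'=='e' → l++,r--
[3,11] 'a'!='c' → stop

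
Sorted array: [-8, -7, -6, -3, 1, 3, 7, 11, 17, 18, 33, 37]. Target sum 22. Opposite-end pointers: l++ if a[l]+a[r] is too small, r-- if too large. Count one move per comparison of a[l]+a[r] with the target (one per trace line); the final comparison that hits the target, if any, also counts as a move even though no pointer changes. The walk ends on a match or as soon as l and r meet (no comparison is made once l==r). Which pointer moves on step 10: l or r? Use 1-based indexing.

[1,12] -8+37=29 >22 → r--
[1,11] -8+33=25 >22 → r--
[1,10] -8+18=10 <22 → l++
[2,10] -7+18=11 <22 → l++
[3,10] -6+18=12 <22 → l++
[4,10] -3+18=15 <22 → l++
[5,10] 1+18=19 <22 → l++
[6,10] 3+18=21 <22 → l++
[7,10] 7+18=25 >22 → r--
[7,9] 7+17=24 >22 → r--

r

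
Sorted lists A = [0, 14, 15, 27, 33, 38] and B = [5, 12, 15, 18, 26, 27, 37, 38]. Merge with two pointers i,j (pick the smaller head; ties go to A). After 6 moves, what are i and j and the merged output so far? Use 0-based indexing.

i=3, j=3, merged so far=[0, 5, 12, 14, 15, 15]

[i=0,j=0] A[i]=0<=B[j]=5 take 0 → i++
[i=1,j=0] A[i]=14>B[j]=5 take 5 → j++
[i=1,j=1] A[i]=14>B[j]=12 take 12 → j++
[i=1,j=2] A[i]=14<=B[j]=15 take 14 → i++
[i=2,j=2] A[i]=15<=B[j]=15 take 15 → i++
[i=3,j=2] A[i]=27>B[j]=15 take 15 → j++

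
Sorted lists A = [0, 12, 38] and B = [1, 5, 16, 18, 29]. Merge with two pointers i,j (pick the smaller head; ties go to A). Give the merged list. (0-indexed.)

[i=0,j=0] A[i]=0<=B[j]=1 take 0 → i++
[i=1,j=0] A[i]=12>B[j]=1 take 1 → j++
[i=1,j=1] A[i]=12>B[j]=5 take 5 → j++
[i=1,j=2] A[i]=12<=B[j]=16 take 12 → i++
[i=2,j=2] A[i]=38>B[j]=16 take 16 → j++
[i=2,j=3] A[i]=38>B[j]=18 take 18 → j++
[i=2,j=4] A[i]=38>B[j]=29 take 29 → j++
[i=2,j=5] B done, take A[i]=38 → i++

[0, 1, 5, 12, 16, 18, 29, 38]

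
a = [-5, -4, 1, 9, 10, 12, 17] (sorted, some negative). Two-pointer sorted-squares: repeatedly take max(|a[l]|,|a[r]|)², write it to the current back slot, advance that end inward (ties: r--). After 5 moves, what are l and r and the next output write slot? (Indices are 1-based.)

l=2, r=3, next write slot=2

l=1 r=7: |-5|<=|17| out[7]=289, r--
l=1 r=6: |-5|<=|12| out[6]=144, r--
l=1 r=5: |-5|<=|10| out[5]=100, r--
l=1 r=4: |-5|<=|9| out[4]=81, r--
l=1 r=3: |-5|>|1| out[3]=25, l++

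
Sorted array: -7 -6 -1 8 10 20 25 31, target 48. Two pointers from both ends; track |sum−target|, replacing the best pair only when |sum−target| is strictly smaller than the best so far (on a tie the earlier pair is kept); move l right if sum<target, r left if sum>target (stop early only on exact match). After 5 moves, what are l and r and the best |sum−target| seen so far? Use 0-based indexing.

l=5, r=7, best |Δ|=7

l=0 r=7: -7+31=24 d=24 *, l++
l=1 r=7: -6+31=25 d=23 *, l++
l=2 r=7: -1+31=30 d=18 *, l++
l=3 r=7: 8+31=39 d=9 *, l++
l=4 r=7: 10+31=41 d=7 *, l++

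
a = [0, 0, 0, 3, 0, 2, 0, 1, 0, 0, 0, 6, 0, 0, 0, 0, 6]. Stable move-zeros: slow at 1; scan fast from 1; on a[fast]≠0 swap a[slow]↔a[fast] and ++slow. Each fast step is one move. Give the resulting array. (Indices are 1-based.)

[3, 2, 1, 6, 6, 0, 0, 0, 0, 0, 0, 0, 0, 0, 0, 0, 0]

(s=1,f=1) a[fast]=0 → fast++
(s=1,f=2) a[fast]=0 → fast++
(s=1,f=3) a[fast]=0 → fast++
(s=1,f=4) a[fast]=3≠0 swap→a[1]=3 → slow++,fast++
(s=2,f=5) a[fast]=0 → fast++
(s=2,f=6) a[fast]=2≠0 swap→a[2]=2 → slow++,fast++
(s=3,f=7) a[fast]=0 → fast++
(s=3,f=8) a[fast]=1≠0 swap→a[3]=1 → slow++,fast++
(s=4,f=9) a[fast]=0 → fast++
(s=4,f=10) a[fast]=0 → fast++
(s=4,f=11) a[fast]=0 → fast++
(s=4,f=12) a[fast]=6≠0 swap→a[4]=6 → slow++,fast++
(s=5,f=13) a[fast]=0 → fast++
(s=5,f=14) a[fast]=0 → fast++
(s=5,f=15) a[fast]=0 → fast++
(s=5,f=16) a[fast]=0 → fast++
(s=5,f=17) a[fast]=6≠0 swap→a[5]=6 → slow++,fast++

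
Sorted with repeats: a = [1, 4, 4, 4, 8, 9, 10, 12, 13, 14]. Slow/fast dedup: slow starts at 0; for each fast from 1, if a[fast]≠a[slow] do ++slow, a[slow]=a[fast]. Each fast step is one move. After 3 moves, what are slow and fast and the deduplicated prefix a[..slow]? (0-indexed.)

(s=0,f=1) a[fast]=4≠a[slow]=1 write a[1]=4 → slow++,fast++
(s=1,f=2) a[fast]=4=a[slow] dup → fast++
(s=1,f=3) a[fast]=4=a[slow] dup → fast++

slow=1, fast=4, prefix=[1, 4]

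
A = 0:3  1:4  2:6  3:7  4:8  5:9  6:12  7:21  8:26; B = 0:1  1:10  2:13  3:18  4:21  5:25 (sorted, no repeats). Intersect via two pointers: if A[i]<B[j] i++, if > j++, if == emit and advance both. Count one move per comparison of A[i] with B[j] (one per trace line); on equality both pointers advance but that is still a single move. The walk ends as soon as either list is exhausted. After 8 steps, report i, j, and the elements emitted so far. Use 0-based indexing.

i=6, j=2, emitted=[]

i=0 j=0: 3>1, j++
i=0 j=1: 3<10, i++
i=1 j=1: 4<10, i++
i=2 j=1: 6<10, i++
i=3 j=1: 7<10, i++
i=4 j=1: 8<10, i++
i=5 j=1: 9<10, i++
i=6 j=1: 12>10, j++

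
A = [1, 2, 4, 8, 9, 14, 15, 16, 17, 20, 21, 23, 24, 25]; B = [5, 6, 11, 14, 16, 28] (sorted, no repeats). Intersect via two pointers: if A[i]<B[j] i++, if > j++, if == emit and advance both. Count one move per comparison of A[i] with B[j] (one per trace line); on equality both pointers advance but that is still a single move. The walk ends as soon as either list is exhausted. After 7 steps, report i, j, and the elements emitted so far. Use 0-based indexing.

[i=0,j=0] 1<5 → i++
[i=1,j=0] 2<5 → i++
[i=2,j=0] 4<5 → i++
[i=3,j=0] 8>5 → j++
[i=3,j=1] 8>6 → j++
[i=3,j=2] 8<11 → i++
[i=4,j=2] 9<11 → i++

i=5, j=2, emitted=[]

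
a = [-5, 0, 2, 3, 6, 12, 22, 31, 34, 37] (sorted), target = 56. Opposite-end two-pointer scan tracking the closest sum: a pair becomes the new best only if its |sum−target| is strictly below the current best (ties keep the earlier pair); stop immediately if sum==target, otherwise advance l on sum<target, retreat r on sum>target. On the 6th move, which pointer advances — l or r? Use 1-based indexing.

l

[1,10] -5+37=32 d=24 * → l++
[2,10] 0+37=37 d=19 * → l++
[3,10] 2+37=39 d=17 * → l++
[4,10] 3+37=40 d=16 * → l++
[5,10] 6+37=43 d=13 * → l++
[6,10] 12+37=49 d=7 * → l++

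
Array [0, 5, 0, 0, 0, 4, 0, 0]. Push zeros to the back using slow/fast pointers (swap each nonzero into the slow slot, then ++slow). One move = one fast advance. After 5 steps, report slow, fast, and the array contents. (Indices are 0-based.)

(s=0,f=0) a[fast]=0 → fast++
(s=0,f=1) a[fast]=5≠0 swap→a[0]=5 → slow++,fast++
(s=1,f=2) a[fast]=0 → fast++
(s=1,f=3) a[fast]=0 → fast++
(s=1,f=4) a[fast]=0 → fast++

slow=1, fast=5, a=[5, 0, 0, 0, 0, 4, 0, 0]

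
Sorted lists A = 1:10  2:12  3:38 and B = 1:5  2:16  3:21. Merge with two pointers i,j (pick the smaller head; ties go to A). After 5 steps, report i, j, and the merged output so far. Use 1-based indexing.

[i=1,j=1] A[i]=10>B[j]=5 take 5 → j++
[i=1,j=2] A[i]=10<=B[j]=16 take 10 → i++
[i=2,j=2] A[i]=12<=B[j]=16 take 12 → i++
[i=3,j=2] A[i]=38>B[j]=16 take 16 → j++
[i=3,j=3] A[i]=38>B[j]=21 take 21 → j++

i=3, j=4, merged so far=[5, 10, 12, 16, 21]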